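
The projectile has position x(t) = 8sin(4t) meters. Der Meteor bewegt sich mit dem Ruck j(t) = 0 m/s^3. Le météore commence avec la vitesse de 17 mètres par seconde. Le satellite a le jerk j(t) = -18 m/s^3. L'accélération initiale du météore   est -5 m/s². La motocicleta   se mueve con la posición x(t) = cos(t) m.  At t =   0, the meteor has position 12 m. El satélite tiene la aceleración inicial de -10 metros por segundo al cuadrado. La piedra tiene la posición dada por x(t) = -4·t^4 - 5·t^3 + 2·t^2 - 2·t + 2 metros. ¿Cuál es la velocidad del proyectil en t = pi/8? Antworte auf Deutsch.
Wir müssen unsere Gleichung für die Position x(t) = 8·sin(4·t) 1-mal ableiten. Mit d/dt von x(t) finden wir v(t) = 32·cos(4·t). Aus der Gleichung für die Geschwindigkeit v(t) = 32·cos(4·t), setzen wir t = pi/8 ein und erhalten v = 0.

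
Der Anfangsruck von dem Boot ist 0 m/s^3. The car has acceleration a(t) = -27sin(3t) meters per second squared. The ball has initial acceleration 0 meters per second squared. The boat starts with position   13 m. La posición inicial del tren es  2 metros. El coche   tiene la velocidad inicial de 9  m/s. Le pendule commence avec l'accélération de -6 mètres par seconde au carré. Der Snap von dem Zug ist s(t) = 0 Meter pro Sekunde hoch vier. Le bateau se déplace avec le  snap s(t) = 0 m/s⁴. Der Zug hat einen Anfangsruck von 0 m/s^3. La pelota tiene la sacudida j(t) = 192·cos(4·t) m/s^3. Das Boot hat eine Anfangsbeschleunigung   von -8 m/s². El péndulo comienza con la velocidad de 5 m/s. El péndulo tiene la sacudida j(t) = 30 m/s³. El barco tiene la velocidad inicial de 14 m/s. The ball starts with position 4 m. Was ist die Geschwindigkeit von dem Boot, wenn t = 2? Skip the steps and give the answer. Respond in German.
Bei t = 2, v = -2.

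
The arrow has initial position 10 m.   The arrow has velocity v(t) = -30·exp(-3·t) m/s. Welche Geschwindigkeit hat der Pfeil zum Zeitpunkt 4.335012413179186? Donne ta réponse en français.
Nous avons la vitesse v(t) = -30·exp(-3·t). En substituant t = 4.335012413179186: v(4.335012413179186) = -0.0000674691664436294.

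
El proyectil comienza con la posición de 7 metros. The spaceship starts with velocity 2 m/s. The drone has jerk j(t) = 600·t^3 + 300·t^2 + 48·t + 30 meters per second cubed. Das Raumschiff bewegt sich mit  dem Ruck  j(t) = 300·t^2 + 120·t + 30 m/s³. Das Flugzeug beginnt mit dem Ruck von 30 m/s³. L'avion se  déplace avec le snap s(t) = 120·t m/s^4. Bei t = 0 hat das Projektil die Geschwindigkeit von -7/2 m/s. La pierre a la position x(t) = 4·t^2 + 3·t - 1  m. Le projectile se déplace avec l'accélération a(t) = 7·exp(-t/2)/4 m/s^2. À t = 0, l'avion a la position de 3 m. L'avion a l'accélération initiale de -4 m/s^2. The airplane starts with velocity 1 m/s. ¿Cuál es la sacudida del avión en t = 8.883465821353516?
Necesitamos integrar nuestra ecuación del snap s(t) = 120·t 1 vez. Integrando el snap y usando la condición inicial j(0) = 30, obtenemos j(t) = 60·t^2 + 30. Usando j(t) = 60·t^2 + 30 y sustituyendo t = 8.883465821353516, encontramos j = 4764.95789994937.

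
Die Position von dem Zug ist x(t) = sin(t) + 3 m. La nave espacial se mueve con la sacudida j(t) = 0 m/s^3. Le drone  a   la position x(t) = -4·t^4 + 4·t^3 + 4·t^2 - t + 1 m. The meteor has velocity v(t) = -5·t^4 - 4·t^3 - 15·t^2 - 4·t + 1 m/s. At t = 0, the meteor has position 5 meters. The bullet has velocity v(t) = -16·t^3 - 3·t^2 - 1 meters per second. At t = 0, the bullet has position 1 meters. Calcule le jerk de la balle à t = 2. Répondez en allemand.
Um dies zu lösen, müssen wir 2 Ableitungen unserer Gleichung für die Geschwindigkeit v(t) = -16·t^3 - 3·t^2 - 1 nehmen. Durch Ableiten von der Geschwindigkeit erhalten wir die Beschleunigung: a(t) = -48·t^2 - 6·t. Durch Ableiten von der Beschleunigung erhalten wir den Ruck: j(t) = -96·t - 6. Wir haben den Ruck j(t) = -96·t - 6. Durch Einsetzen von t = 2: j(2) = -198.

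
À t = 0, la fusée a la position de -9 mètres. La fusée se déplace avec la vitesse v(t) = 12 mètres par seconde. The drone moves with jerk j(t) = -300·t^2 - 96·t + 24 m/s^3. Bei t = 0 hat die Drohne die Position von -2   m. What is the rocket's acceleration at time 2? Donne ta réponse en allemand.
Wir müssen unsere Gleichung für die Geschwindigkeit v(t) = 12 1-mal ableiten. Die Ableitung von der Geschwindigkeit ergibt die Beschleunigung: a(t) = 0. Mit a(t) = 0 und Einsetzen von t = 2, finden wir a = 0.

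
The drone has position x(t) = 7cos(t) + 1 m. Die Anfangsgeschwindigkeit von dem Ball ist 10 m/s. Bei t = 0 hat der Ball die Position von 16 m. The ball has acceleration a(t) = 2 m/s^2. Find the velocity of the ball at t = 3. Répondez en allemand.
Wir müssen unsere Gleichung für die Beschleunigung a(t) = 2 1-mal integrieren. Durch Integration von der Beschleunigung und Verwendung der Anfangsbedingung v(0) = 10, erhalten wir v(t) = 2·t + 10. Mit v(t) = 2·t + 10 und Einsetzen von t = 3, finden wir v = 16.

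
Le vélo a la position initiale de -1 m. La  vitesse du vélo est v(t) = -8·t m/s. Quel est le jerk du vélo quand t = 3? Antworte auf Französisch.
Pour résoudre ceci, nous devons prendre 2 dérivées de notre équation de la vitesse v(t) = -8·t. En prenant d/dt de v(t), nous trouvons a(t) = -8. En prenant d/dt de a(t), nous trouvons j(t) = 0. En utilisant j(t) = 0 et en substituant t = 3, nous trouvons j = 0.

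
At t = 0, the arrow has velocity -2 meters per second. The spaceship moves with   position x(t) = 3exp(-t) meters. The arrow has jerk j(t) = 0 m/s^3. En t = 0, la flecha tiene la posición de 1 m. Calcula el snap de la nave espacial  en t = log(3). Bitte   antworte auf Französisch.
En partant de la position x(t) = 3·exp(-t), nous prenons 4 dérivées. En dérivant la position, nous obtenons la vitesse: v(t) = -3·exp(-t). En dérivant la vitesse, nous obtenons l'accélération: a(t) = 3·exp(-t). En prenant d/dt de a(t), nous trouvons j(t) = -3·exp(-t). La dérivée du jerk donne le snap: s(t) = 3·exp(-t). En utilisant s(t) = 3·exp(-t) et en substituant t = log(3), nous trouvons s = 1.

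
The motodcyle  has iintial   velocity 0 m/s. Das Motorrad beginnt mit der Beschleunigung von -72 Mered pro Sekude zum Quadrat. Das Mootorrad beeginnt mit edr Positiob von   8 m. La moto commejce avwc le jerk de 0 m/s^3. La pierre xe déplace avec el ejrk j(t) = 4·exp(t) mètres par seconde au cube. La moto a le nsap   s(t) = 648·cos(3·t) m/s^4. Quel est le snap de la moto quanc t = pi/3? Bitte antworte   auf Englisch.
We have snap s(t) = 648·cos(3·t). Substituting t = pi/3: s(pi/3) = -648.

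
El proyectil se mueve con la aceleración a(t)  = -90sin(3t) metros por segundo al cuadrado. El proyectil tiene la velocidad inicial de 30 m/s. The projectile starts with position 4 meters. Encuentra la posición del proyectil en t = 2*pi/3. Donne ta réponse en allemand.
Wir müssen unsere Gleichung für die Beschleunigung a(t) = -90·sin(3·t) 2-mal integrieren. Die Stammfunktion von der Beschleunigung ist die Geschwindigkeit. Mit v(0) = 30 erhalten wir v(t) = 30·cos(3·t). Die Stammfunktion von der Geschwindigkeit, mit x(0) = 4, ergibt die Position: x(t) = 10·sin(3·t) + 4. Wir haben die Position x(t) = 10·sin(3·t) + 4. Durch Einsetzen von t = 2*pi/3: x(2*pi/3) = 4.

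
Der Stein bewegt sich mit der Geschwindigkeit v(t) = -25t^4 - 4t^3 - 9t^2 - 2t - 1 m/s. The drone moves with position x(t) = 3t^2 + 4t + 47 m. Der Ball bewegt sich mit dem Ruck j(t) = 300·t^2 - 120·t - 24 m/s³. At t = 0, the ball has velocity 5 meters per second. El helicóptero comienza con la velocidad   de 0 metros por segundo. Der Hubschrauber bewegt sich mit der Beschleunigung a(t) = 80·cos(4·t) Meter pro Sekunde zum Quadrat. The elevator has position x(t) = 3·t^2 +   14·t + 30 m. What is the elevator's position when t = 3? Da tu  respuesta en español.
De la ecuación de la posición x(t) = 3·t^2 + 14·t + 30, sustituimos t = 3 para obtener x = 99.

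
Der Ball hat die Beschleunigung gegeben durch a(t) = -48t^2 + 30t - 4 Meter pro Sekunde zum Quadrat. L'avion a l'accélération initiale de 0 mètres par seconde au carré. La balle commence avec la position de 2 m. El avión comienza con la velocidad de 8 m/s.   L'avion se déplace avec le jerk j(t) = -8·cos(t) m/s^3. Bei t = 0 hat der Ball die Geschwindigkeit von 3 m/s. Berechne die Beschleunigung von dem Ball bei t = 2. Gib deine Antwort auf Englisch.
We have acceleration a(t) = -48·t^2 + 30·t - 4. Substituting t = 2: a(2) = -136.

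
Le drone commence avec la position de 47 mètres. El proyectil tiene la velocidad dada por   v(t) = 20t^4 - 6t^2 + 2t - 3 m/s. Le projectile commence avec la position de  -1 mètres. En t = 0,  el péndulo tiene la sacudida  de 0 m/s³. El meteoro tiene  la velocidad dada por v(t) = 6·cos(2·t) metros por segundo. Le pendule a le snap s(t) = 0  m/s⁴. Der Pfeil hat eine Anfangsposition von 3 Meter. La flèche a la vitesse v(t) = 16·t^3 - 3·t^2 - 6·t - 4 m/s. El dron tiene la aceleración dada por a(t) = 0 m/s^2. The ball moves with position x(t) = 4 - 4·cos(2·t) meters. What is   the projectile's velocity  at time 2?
Using v(t) = 20·t^4 - 6·t^2 + 2·t - 3 and substituting t = 2, we find v = 297.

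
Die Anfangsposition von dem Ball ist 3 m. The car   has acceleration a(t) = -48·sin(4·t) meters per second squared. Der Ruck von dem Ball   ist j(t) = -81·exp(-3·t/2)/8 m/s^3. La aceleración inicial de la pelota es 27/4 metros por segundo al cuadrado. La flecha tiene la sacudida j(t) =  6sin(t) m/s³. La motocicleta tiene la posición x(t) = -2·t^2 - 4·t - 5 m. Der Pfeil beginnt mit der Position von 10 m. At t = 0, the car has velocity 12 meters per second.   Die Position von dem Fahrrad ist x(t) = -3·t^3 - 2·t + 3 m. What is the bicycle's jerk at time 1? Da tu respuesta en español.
Debemos derivar nuestra ecuación de la posición x(t) = -3·t^3 - 2·t + 3 3 veces. Tomando d/dt de x(t), encontramos v(t) = -9·t^2 - 2. Derivando la velocidad, obtenemos la aceleración: a(t) = -18·t. Derivando la aceleración, obtenemos la sacudida: j(t) = -18. Usando j(t) = -18 y sustituyendo t = 1, encontramos j = -18.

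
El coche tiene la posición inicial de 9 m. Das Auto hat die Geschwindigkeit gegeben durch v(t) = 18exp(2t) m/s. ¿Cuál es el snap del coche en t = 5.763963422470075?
Para resolver esto, necesitamos tomar 3 derivadas de nuestra ecuación de la velocidad v(t) = 18·exp(2·t). Tomando d/dt de v(t), encontramos a(t) = 36·exp(2·t). Tomando d/dt de a(t), encontramos j(t) = 72·exp(2·t). Tomando d/dt de j(t), encontramos s(t) = 144·exp(2·t). De la ecuación del snap s(t) = 144·exp(2·t), sustituimos t = 5.763963422470075 para obtener s = 14617648.3023674.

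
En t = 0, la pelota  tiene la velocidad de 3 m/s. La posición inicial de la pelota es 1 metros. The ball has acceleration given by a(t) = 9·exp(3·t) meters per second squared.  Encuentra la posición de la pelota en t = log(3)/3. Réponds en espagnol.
Necesitamos integrar nuestra ecuación de la aceleración a(t) = 9·exp(3·t) 2 veces. La integral de la aceleración, con v(0) = 3, da la velocidad: v(t) = 3·exp(3·t). La antiderivada de la velocidad, con x(0) = 1, da la posición: x(t) = exp(3·t). De la ecuación de la posición x(t) = exp(3·t), sustituimos t = log(3)/3 para obtener x = 3.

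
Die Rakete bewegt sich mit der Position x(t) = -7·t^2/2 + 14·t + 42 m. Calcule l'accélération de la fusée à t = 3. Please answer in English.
Starting from position x(t) = -7·t^2/2 + 14·t + 42, we take 2 derivatives. The derivative of position gives velocity: v(t) = 14 - 7·t. The derivative of velocity gives acceleration: a(t) = -7. Using a(t) = -7 and substituting t = 3, we find a = -7.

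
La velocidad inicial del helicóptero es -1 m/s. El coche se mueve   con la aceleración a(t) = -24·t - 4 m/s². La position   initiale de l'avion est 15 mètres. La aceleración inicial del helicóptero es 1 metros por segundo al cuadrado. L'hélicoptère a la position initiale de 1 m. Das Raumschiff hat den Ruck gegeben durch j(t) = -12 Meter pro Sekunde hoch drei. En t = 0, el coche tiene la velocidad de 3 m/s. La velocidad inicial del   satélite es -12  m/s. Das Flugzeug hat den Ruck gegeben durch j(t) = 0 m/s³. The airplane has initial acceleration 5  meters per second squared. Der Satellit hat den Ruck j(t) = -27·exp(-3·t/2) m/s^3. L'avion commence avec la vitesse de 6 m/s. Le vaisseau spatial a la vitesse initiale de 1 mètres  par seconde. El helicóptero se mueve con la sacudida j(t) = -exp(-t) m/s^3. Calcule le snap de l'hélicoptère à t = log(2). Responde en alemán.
Wir müssen unsere Gleichung für den Ruck j(t) = -exp(-t) 1-mal ableiten. Durch Ableiten von dem Ruck erhalten wir den Snap: s(t) = exp(-t). Wir haben den Snap s(t) = exp(-t). Durch Einsetzen von t = log(2): s(log(2)) = 1/2.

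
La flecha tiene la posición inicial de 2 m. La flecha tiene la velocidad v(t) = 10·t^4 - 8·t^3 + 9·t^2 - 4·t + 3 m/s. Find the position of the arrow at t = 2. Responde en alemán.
Wir müssen unsere Gleichung für die Geschwindigkeit v(t) = 10·t^4 - 8·t^3 + 9·t^2 - 4·t + 3 1-mal integrieren. Durch Integration von der Geschwindigkeit und Verwendung der Anfangsbedingung x(0) = 2, erhalten wir x(t) = 2·t^5 - 2·t^4 + 3·t^3 - 2·t^2 + 3·t + 2. Wir haben die Position x(t) = 2·t^5 - 2·t^4 + 3·t^3 - 2·t^2 + 3·t + 2. Durch Einsetzen von t = 2: x(2) = 56.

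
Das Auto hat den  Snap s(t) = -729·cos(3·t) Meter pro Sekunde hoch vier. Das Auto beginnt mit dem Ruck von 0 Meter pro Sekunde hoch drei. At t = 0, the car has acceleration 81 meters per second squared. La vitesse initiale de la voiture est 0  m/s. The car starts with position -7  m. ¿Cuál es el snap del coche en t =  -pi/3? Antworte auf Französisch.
Nous avons le snap s(t) = -729·cos(3·t). En substituant t = -pi/3: s(-pi/3) = 729.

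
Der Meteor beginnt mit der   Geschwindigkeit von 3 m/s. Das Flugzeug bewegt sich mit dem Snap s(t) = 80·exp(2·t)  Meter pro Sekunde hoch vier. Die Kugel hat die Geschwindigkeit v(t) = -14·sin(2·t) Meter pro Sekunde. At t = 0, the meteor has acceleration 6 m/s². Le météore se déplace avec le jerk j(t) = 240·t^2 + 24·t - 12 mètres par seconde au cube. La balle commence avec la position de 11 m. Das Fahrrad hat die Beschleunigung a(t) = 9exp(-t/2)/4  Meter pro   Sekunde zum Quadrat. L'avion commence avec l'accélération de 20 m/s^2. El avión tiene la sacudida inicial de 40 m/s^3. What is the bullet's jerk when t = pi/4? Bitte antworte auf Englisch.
Starting from velocity v(t) = -14·sin(2·t), we take 2 derivatives. Taking d/dt of v(t), we find a(t) = -28·cos(2·t). The derivative of acceleration gives jerk: j(t) = 56·sin(2·t). Using j(t) = 56·sin(2·t) and substituting t = pi/4, we find j = 56.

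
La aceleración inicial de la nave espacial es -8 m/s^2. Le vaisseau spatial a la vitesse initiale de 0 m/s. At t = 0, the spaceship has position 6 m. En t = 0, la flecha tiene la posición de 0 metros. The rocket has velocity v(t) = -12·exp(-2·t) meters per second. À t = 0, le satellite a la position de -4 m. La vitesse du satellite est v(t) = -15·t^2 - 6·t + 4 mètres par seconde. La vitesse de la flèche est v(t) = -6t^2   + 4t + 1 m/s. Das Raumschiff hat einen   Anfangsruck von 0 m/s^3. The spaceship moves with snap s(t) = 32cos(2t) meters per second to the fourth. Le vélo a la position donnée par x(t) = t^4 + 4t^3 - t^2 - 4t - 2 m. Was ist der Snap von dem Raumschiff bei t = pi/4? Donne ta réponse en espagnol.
Tenemos el snap s(t) = 32·cos(2·t). Sustituyendo t = pi/4: s(pi/4) = 0.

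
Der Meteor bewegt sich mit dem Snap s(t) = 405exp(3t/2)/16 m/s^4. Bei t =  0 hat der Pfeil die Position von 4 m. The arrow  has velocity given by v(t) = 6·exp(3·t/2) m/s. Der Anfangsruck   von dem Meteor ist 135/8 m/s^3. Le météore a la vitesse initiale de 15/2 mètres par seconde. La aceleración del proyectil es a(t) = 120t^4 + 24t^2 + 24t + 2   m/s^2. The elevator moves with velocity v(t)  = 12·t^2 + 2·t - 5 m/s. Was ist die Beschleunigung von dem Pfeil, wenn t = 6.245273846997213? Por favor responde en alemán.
Ausgehend von der Geschwindigkeit v(t) = 6·exp(3·t/2), nehmen wir 1 Ableitung. Durch Ableiten von der Geschwindigkeit erhalten wir die Beschleunigung: a(t) = 9·exp(3·t/2). Mit a(t) = 9·exp(3·t/2) und Einsetzen von t = 6.245273846997213, finden wir a = 105359.685123142.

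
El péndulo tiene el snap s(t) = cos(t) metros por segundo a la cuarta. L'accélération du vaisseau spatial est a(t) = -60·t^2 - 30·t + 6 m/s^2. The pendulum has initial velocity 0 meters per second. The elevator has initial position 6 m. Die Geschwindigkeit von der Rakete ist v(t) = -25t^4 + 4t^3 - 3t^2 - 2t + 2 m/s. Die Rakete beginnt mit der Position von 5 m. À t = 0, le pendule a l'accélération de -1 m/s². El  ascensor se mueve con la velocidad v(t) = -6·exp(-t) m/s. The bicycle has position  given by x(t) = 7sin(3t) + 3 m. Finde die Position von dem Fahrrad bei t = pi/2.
Aus der Gleichung für die Position x(t) = 7·sin(3·t) + 3, setzen wir t = pi/2 ein und erhalten x = -4.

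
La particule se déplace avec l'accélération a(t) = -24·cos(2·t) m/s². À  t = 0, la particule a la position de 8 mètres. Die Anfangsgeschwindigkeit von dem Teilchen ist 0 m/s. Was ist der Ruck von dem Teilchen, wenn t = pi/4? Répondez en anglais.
We must differentiate our acceleration equation a(t) = -24·cos(2·t) 1 time. The derivative of acceleration gives jerk: j(t) = 48·sin(2·t). We have jerk j(t) = 48·sin(2·t). Substituting t = pi/4: j(pi/4) = 48.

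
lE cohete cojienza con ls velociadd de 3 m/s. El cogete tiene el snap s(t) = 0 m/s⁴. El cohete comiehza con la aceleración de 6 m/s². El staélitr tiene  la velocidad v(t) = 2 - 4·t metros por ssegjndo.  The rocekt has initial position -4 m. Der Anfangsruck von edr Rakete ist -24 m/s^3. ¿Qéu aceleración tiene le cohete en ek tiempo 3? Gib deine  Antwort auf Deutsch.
Ausgehend von dem Snap s(t) = 0, nehmen wir 2 Stammfunktionen. Mit ∫s(t)dt und Anwendung von j(0) = -24, finden wir j(t) = -24. Durch Integration von dem Ruck und Verwendung der Anfangsbedingung a(0) = 6, erhalten wir a(t) = 6 - 24·t. Aus der Gleichung für die Beschleunigung a(t) = 6 - 24·t, setzen wir t = 3 ein und erhalten a = -66.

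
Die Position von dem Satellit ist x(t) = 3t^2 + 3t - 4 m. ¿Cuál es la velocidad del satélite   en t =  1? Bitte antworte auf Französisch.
Pour résoudre ceci, nous devons prendre 1 dérivée de notre équation de la position x(t) = 3·t^2 + 3·t - 4. La dérivée de la position donne la vitesse: v(t) = 6·t + 3. Nous avons la vitesse v(t) = 6·t + 3. En substituant t = 1: v(1) = 9.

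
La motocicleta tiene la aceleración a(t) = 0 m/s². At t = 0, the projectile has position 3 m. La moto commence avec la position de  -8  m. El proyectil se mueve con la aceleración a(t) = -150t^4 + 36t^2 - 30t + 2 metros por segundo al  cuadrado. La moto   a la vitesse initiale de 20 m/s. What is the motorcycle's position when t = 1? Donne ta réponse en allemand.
Um dies zu lösen, müssen wir 2 Integrale unserer Gleichung für die Beschleunigung a(t) = 0 finden. Das Integral von der Beschleunigung, mit v(0) = 20, ergibt die Geschwindigkeit: v(t) = 20. Mit ∫v(t)dt und Anwendung von x(0) = -8, finden wir x(t) = 20·t - 8. Aus der Gleichung für die Position x(t) = 20·t - 8, setzen wir t = 1 ein und erhalten x = 12.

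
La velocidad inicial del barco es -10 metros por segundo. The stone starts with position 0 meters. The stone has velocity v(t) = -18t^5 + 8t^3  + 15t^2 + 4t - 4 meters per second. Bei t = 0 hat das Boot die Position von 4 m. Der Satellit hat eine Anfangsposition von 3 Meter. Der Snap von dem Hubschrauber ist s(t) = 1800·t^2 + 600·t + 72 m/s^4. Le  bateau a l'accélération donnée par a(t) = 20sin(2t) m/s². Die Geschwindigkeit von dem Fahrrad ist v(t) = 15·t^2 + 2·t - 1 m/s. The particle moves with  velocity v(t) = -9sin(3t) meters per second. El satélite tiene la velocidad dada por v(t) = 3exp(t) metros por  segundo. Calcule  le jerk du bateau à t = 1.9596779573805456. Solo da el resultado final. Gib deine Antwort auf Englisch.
j(1.9596779573805456) = -28.4993924294113.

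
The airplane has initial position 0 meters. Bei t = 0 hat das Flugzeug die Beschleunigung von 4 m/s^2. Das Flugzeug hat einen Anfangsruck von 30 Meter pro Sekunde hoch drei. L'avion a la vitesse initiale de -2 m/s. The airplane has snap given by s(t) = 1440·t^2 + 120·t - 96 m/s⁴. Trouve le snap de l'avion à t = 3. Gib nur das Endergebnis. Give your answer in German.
Bei t = 3, s = 13224.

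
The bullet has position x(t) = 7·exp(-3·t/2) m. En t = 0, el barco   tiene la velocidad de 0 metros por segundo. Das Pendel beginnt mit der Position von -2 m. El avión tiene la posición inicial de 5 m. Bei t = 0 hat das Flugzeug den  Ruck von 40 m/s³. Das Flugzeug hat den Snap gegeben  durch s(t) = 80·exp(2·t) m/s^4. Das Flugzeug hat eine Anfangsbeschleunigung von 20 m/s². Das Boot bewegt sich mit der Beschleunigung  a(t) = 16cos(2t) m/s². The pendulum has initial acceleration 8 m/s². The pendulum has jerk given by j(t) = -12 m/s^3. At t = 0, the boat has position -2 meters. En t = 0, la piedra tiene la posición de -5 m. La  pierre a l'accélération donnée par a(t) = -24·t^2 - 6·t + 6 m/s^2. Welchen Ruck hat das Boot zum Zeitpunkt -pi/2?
Um dies zu lösen, müssen wir 1 Ableitung unserer Gleichung für die Beschleunigung a(t) = 16·cos(2·t) nehmen. Die Ableitung von der Beschleunigung ergibt den Ruck: j(t) = -32·sin(2·t). Mit j(t) = -32·sin(2·t) und Einsetzen von t = -pi/2, finden wir j = 0.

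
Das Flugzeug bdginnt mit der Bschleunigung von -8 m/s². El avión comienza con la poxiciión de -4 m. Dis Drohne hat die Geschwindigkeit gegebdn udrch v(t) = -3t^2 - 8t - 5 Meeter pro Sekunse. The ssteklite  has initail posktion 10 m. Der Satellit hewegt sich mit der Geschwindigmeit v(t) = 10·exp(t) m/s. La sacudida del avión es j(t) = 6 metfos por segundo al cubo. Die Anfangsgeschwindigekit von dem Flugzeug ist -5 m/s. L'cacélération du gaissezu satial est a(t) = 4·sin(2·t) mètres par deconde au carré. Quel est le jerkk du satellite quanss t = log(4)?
Nous devons dériver notre équation de la vitesse v(t) = 10·exp(t) 2 fois. En prenant d/dt de v(t), nous trouvons a(t) = 10·exp(t). En dérivant l'accélération, nous obtenons le jerk: j(t) = 10·exp(t). De l'équation du jerk j(t) = 10·exp(t), nous substituons t = log(4) pour obtenir j = 40.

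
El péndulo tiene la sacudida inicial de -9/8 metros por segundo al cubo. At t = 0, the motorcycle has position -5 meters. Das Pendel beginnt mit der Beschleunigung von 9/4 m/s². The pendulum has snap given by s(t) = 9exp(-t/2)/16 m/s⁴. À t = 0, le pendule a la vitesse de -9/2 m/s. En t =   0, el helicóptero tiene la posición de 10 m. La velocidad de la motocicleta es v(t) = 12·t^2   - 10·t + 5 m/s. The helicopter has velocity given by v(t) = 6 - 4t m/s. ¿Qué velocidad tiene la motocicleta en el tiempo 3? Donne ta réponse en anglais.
Using v(t) = 12·t^2 - 10·t + 5 and substituting t = 3, we find v = 83.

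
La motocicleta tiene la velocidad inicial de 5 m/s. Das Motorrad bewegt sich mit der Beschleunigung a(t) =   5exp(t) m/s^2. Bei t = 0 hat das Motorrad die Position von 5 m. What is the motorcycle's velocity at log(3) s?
To find the answer, we compute 1 antiderivative of a(t) = 5·exp(t). Taking ∫a(t)dt and applying v(0) = 5, we find v(t) = 5·exp(t). From the given velocity equation v(t) = 5·exp(t), we substitute t = log(3) to get v = 15.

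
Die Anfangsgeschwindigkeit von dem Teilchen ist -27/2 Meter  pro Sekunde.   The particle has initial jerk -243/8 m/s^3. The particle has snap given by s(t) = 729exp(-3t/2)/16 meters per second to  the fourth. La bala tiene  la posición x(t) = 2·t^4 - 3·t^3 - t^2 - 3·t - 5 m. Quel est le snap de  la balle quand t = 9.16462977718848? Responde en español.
Partiendo de la posición x(t) = 2·t^4 - 3·t^3 - t^2 - 3·t - 5, tomamos 4 derivadas. Tomando d/dt de x(t), encontramos v(t) = 8·t^3 - 9·t^2 - 2·t - 3. La derivada de la velocidad da la aceleración: a(t) = 24·t^2 - 18·t - 2. Tomando d/dt de a(t), encontramos j(t) = 48·t - 18. La derivada de la sacudida da el snap: s(t) = 48. Tenemos el snap s(t) = 48. Sustituyendo t = 9.16462977718848: s(9.16462977718848) = 48.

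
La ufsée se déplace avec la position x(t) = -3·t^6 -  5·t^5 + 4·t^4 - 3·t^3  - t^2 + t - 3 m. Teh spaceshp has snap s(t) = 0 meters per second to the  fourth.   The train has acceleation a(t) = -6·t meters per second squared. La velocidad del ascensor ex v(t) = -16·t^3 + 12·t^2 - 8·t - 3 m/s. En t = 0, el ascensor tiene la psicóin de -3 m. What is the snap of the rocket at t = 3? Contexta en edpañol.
Debemos derivar nuestra ecuación de la posición x(t) = -3·t^6 - 5·t^5 + 4·t^4 - 3·t^3 - t^2 + t - 3 4 veces. Derivando la posición, obtenemos la velocidad: v(t) = -18·t^5 - 25·t^4 + 16·t^3 - 9·t^2 - 2·t + 1. Tomando d/dt de v(t), encontramos a(t) = -90·t^4 - 100·t^3 + 48·t^2 - 18·t - 2. Tomando d/dt de a(t), encontramos j(t) = -360·t^3 - 300·t^2 + 96·t - 18. Derivando la sacudida, obtenemos el snap: s(t) = -1080·t^2 - 600·t + 96. Tenemos el snap s(t) = -1080·t^2 - 600·t + 96. Sustituyendo t = 3: s(3) = -11424.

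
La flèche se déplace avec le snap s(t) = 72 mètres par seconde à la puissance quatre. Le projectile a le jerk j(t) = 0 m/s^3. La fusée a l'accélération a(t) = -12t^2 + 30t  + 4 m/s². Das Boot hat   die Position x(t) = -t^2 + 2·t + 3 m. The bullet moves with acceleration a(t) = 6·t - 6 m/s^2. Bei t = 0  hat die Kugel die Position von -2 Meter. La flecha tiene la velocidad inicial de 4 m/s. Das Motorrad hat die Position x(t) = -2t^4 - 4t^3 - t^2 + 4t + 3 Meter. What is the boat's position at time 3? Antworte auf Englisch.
From the given position equation x(t) = -t^2 + 2·t + 3, we substitute t = 3 to get x = 0.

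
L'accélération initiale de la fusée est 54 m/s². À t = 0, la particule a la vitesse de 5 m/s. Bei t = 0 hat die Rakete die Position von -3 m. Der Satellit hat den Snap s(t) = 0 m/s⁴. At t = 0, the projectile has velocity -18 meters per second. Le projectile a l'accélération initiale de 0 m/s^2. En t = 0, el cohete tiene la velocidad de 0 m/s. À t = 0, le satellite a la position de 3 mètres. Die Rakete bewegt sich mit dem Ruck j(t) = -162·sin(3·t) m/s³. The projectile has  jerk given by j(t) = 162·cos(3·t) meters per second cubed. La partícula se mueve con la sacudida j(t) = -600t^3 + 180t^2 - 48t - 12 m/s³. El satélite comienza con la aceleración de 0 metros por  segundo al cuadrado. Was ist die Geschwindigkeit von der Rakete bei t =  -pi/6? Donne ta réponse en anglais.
Starting from jerk j(t) = -162·sin(3·t), we take 2 antiderivatives. The integral of jerk is acceleration. Using a(0) = 54, we get a(t) = 54·cos(3·t). Finding the integral of a(t) and using v(0) = 0: v(t) = 18·sin(3·t). Using v(t) = 18·sin(3·t) and substituting t = -pi/6, we find v = -18.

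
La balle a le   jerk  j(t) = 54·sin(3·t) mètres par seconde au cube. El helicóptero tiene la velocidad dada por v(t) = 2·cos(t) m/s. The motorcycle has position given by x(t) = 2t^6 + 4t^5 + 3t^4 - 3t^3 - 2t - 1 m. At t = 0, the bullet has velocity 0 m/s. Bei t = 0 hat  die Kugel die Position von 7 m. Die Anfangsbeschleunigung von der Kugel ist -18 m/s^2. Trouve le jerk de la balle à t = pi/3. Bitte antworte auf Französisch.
Nous avons le jerk j(t) = 54·sin(3·t). En substituant t = pi/3: j(pi/3) = 0.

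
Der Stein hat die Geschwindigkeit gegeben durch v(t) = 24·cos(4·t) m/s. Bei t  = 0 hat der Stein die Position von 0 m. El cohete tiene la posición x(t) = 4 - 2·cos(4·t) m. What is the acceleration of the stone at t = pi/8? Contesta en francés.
Nous devons dériver notre équation de la vitesse v(t) = 24·cos(4·t) 1 fois. En prenant d/dt de v(t), nous trouvons a(t) = -96·sin(4·t). De l'équation de l'accélération a(t) = -96·sin(4·t), nous substituons t = pi/8 pour obtenir a = -96.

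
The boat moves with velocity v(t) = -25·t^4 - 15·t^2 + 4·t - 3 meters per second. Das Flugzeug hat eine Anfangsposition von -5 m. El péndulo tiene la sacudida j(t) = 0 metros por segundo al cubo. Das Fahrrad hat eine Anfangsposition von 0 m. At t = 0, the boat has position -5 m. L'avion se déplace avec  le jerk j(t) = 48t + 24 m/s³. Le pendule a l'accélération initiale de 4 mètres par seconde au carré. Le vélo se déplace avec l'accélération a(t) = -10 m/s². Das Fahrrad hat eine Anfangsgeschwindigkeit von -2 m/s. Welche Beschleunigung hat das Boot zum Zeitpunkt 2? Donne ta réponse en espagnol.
Partiendo de la velocidad v(t) = -25·t^4 - 15·t^2 + 4·t - 3, tomamos 1 derivada. Tomando d/dt de v(t), encontramos a(t) = -100·t^3 - 30·t + 4. Tenemos la aceleración a(t) = -100·t^3 - 30·t + 4. Sustituyendo t = 2: a(2) = -856.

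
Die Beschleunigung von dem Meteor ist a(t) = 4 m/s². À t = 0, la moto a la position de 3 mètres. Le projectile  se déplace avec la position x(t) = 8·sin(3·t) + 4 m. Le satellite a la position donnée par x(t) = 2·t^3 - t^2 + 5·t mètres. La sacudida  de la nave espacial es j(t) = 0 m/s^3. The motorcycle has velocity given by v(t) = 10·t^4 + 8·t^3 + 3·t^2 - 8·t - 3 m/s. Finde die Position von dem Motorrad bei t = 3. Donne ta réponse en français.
Nous devons intégrer notre équation de la vitesse v(t) = 10·t^4 + 8·t^3 + 3·t^2 - 8·t - 3 1 fois. L'intégrale de la vitesse, avec x(0) = 3, donne la position: x(t) = 2·t^5 + 2·t^4 + t^3 - 4·t^2 - 3·t + 3. En utilisant x(t) = 2·t^5 + 2·t^4 + t^3 - 4·t^2 - 3·t + 3 et en substituant t = 3, nous trouvons x = 633.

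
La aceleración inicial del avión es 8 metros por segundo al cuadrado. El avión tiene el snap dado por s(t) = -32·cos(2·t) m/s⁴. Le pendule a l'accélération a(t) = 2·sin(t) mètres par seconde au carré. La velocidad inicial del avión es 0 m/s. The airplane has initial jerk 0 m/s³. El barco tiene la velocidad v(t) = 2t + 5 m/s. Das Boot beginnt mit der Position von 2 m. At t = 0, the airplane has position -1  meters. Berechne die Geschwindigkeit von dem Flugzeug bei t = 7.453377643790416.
Wir müssen das Integral unserer Gleichung für den Snap s(t) = -32·cos(2·t) 3-mal finden. Mit ∫s(t)dt und Anwendung von j(0) = 0, finden wir j(t) = -16·sin(2·t). Das Integral von dem Ruck ist die Beschleunigung. Mit a(0) = 8 erhalten wir a(t) = 8·cos(2·t). Die Stammfunktion von der Beschleunigung, mit v(0) = 0, ergibt die Geschwindigkeit: v(t) = 4·sin(2·t). Mit v(t) = 4·sin(2·t) und Einsetzen von t = 7.453377643790416, finden wir v = 2.87278870133279.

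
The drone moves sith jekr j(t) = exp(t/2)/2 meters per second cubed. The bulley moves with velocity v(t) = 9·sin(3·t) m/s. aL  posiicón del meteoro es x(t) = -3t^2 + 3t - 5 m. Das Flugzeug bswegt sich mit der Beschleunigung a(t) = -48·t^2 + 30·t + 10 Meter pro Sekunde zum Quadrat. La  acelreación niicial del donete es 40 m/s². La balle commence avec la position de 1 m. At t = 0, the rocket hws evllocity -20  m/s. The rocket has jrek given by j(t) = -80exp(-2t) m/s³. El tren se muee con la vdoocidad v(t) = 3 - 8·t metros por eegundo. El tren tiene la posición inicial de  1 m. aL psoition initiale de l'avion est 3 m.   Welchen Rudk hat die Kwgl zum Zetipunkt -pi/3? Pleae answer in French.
Nous devons dériver notre équation de la vitesse v(t) = 9·sin(3·t) 2 fois. En dérivant la vitesse, nous obtenons l'accélération: a(t) = 27·cos(3·t). La dérivée de l'accélération donne le jerk: j(t) = -81·sin(3·t). Nous avons le jerk j(t) = -81·sin(3·t). En substituant t = -pi/3: j(-pi/3) = 0.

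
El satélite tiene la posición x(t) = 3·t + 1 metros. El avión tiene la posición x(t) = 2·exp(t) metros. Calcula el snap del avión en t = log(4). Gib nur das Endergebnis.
El snap en t = log(4) es s = 8.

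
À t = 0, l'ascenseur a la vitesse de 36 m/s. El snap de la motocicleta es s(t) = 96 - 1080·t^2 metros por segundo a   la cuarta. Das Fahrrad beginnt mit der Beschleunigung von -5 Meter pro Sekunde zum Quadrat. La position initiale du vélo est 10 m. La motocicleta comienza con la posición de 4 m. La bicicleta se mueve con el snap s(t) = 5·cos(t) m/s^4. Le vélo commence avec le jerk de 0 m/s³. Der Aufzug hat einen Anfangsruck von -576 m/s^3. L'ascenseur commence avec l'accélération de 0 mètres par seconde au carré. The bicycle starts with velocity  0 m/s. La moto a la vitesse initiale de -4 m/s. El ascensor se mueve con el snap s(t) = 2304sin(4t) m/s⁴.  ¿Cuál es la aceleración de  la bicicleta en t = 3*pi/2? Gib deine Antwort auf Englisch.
To solve this, we need to take 2 antiderivatives of our snap equation s(t) = 5·cos(t). The integral of snap is jerk. Using j(0) = 0, we get j(t) = 5·sin(t). The integral of jerk, with a(0) = -5, gives acceleration: a(t) = -5·cos(t). Using a(t) = -5·cos(t) and substituting t = 3*pi/2, we find a = 0.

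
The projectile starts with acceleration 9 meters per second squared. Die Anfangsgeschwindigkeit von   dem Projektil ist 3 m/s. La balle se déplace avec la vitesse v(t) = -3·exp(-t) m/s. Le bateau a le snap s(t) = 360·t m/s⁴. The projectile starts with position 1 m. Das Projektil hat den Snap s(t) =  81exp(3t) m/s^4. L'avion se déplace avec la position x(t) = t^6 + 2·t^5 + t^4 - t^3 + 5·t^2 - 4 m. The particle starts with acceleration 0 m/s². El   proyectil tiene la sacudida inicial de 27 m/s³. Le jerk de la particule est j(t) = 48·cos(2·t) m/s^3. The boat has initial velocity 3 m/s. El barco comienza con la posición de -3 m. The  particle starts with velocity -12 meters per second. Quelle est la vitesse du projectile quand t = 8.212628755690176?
Nous devons trouver l'intégrale de notre équation du snap s(t) = 81·exp(3·t) 3 fois. En intégrant le snap et en utilisant la condition initiale j(0) = 27, nous obtenons j(t) = 27·exp(3·t). En prenant ∫j(t)dt et en appliquant a(0) = 9, nous trouvons a(t) = 9·exp(3·t). La primitive de l'accélération est la vitesse. En utilisant v(0) = 3, nous obtenons v(t) = 3·exp(3·t). En utilisant v(t) = 3·exp(3·t) et en substituant t = 8.212628755690176, nous trouvons v = 150390120138.905.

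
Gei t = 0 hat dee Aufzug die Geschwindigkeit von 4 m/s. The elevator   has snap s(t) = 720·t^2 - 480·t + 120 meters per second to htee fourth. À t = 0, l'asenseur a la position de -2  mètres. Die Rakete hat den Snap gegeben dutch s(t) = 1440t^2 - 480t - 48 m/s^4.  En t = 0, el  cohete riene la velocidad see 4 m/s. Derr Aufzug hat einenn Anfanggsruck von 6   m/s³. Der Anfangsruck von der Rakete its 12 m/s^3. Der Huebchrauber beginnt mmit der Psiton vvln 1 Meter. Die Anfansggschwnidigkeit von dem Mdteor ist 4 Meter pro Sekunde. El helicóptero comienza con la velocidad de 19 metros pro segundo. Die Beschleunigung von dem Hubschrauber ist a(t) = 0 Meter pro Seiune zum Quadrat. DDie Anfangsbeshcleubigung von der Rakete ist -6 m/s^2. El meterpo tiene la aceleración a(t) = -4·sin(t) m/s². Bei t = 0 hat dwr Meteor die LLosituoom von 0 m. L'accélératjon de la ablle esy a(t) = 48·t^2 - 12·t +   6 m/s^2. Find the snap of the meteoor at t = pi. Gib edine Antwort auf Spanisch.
Partiendo de la aceleración a(t) = -4·sin(t), tomamos 2 derivadas. Derivando la aceleración, obtenemos la sacudida: j(t) = -4·cos(t). Tomando d/dt de j(t), encontramos s(t) = 4·sin(t). De la ecuación del snap s(t) = 4·sin(t), sustituimos t = pi para obtener s = 0.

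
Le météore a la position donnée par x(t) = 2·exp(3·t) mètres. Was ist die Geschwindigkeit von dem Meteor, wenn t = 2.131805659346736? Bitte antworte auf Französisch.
En partant de la position x(t) = 2·exp(3·t), nous prenons 1 dérivée. En dérivant la position, nous obtenons la vitesse: v(t) = 6·exp(3·t). Nous avons la vitesse v(t) = 6·exp(3·t). En substituant t = 2.131805659346736: v(2.131805659346736) = 3594.55847883666.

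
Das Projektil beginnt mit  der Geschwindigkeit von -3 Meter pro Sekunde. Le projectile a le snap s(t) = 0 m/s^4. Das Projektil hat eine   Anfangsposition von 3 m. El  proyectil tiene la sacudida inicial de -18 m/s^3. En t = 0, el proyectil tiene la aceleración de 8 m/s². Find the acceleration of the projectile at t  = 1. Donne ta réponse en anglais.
We need to integrate our snap equation s(t) = 0 2 times. Taking ∫s(t)dt and applying j(0) = -18, we find j(t) = -18. The antiderivative of jerk, with a(0) = 8, gives acceleration: a(t) = 8 - 18·t. From the given acceleration equation a(t) = 8 - 18·t, we substitute t = 1 to get a = -10.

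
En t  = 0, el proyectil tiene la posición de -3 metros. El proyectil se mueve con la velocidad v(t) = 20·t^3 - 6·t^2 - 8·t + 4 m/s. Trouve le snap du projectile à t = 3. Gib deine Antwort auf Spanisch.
Para resolver esto, necesitamos tomar 3 derivadas de nuestra ecuación de la velocidad v(t) = 20·t^3 - 6·t^2 - 8·t + 4. La derivada de la velocidad da la aceleración: a(t) = 60·t^2 - 12·t - 8. Tomando d/dt de a(t), encontramos j(t) = 120·t - 12. La derivada de la sacudida da el snap: s(t) = 120. Tenemos el snap s(t) = 120. Sustituyendo t = 3: s(3) = 120.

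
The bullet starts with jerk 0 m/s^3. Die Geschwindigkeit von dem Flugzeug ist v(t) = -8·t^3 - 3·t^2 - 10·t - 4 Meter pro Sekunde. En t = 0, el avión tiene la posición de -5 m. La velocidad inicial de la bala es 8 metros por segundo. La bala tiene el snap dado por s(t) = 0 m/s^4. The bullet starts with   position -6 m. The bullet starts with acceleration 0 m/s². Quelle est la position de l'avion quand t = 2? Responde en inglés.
To find the answer, we compute 1 integral of v(t) = -8·t^3 - 3·t^2 - 10·t - 4. The integral of velocity, with x(0) = -5, gives position: x(t) = -2·t^4 - t^3 - 5·t^2 - 4·t - 5. We have position x(t) = -2·t^4 - t^3 - 5·t^2 - 4·t - 5. Substituting t = 2: x(2) = -73.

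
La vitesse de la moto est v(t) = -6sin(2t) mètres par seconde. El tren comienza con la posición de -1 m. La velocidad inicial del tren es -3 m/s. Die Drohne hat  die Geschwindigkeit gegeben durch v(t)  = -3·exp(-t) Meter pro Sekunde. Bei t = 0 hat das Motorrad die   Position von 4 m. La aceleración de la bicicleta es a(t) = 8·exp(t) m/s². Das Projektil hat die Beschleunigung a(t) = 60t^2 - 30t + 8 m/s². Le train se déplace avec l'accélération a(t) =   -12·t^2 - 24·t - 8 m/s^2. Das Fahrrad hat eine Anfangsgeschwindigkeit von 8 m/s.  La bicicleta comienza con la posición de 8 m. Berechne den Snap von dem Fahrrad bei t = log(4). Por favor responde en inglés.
Starting from acceleration a(t) = 8·exp(t), we take 2 derivatives. Taking d/dt of a(t), we find j(t) = 8·exp(t). Differentiating jerk, we get snap: s(t) = 8·exp(t). We have snap s(t) = 8·exp(t). Substituting t = log(4): s(log(4)) = 32.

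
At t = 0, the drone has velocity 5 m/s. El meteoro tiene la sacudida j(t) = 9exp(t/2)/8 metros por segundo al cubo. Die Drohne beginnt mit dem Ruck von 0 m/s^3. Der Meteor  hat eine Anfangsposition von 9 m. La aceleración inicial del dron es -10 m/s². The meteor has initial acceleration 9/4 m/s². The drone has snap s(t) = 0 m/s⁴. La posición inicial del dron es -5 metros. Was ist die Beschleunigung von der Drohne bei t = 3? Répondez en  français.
Nous devons trouver l'intégrale de notre équation du snap s(t) = 0 2 fois. En intégrant le snap et en utilisant la condition initiale j(0) = 0, nous obtenons j(t) = 0. L'intégrale du jerk est l'accélération. En utilisant a(0) = -10, nous obtenons a(t) = -10. En utilisant a(t) = -10 et en substituant t = 3, nous trouvons a = -10.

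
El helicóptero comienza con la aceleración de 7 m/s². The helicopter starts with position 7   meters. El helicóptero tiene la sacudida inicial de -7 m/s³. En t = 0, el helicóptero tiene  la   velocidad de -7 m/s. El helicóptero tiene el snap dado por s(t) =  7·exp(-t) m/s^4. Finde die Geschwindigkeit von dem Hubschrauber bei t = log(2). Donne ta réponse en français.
Nous devons intégrer notre équation du snap s(t) = 7·exp(-t) 3 fois. En prenant ∫s(t)dt et en appliquant j(0) = -7, nous trouvons j(t) = -7·exp(-t). L'intégrale du jerk, avec a(0) = 7, donne l'accélération: a(t) = 7·exp(-t). L'intégrale de l'accélération, avec v(0) = -7, donne la vitesse: v(t) = -7·exp(-t). En utilisant v(t) = -7·exp(-t) et en substituant t = log(2), nous trouvons v = -7/2.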